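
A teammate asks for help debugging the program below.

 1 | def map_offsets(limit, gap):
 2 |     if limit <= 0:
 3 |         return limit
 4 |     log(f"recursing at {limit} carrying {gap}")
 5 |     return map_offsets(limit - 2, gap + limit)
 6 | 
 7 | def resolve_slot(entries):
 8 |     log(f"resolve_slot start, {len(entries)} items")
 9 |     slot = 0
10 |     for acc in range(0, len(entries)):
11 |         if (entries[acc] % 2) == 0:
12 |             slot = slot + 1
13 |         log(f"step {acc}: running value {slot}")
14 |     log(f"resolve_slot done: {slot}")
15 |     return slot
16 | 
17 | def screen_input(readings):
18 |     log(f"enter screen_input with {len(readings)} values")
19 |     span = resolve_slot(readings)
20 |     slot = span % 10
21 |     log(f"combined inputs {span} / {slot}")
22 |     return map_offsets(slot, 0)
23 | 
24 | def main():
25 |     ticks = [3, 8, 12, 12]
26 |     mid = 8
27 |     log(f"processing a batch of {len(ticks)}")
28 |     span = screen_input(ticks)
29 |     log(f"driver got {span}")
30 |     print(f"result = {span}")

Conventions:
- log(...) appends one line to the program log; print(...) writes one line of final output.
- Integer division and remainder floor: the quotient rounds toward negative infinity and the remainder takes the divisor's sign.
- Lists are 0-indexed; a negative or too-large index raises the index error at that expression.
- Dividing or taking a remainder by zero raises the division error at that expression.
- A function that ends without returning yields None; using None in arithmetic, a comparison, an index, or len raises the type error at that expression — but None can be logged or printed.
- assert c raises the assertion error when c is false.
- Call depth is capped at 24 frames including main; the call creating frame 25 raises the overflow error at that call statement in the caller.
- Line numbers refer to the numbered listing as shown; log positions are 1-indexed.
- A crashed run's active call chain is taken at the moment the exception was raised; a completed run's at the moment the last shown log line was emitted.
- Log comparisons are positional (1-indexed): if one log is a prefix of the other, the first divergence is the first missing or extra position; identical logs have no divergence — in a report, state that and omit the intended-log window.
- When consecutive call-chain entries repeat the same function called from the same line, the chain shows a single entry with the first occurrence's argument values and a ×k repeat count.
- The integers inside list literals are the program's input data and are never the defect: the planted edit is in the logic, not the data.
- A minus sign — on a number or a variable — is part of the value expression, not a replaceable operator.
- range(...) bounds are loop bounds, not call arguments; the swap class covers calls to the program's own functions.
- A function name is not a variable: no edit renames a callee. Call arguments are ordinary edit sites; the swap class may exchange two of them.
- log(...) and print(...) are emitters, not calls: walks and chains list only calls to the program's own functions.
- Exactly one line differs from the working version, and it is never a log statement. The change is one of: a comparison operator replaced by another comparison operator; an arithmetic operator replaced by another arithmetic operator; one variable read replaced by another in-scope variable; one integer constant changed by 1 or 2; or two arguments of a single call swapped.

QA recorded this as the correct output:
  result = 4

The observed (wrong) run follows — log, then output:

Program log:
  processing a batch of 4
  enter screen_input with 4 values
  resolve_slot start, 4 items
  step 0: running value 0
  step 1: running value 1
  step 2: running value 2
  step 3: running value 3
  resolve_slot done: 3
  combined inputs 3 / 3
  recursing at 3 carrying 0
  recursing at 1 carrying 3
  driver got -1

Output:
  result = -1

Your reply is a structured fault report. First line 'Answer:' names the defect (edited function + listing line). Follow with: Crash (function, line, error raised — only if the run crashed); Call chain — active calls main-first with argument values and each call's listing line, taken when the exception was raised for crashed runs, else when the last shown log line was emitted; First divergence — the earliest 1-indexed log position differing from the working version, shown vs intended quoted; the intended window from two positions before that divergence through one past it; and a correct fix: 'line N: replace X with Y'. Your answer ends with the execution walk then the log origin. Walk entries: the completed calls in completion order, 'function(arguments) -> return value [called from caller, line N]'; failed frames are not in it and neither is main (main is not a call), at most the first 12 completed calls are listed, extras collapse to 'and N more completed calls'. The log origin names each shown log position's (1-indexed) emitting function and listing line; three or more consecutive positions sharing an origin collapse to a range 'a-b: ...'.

Answer: the defect is in map_offsets at line 3.
The tell: The earliest visible damage is log position 12 — 'driver got -1' rather than the intended 'driver got 4'.
Call chain: main.
First divergence: position 12 — shown 'driver got -1', intended 'driver got 4'.
Intended log window:
  10: recursing at 3 carrying 0
  11: recursing at 1 carrying 3
  12: driver got 4
Execution walk:
  resolve_slot([3, 8, 12, 12]) -> 3  [called from screen_input, line 19]
  map_offsets(-1, 4) -> -1  [called from map_offsets, line 5]
  map_offsets(1, 3) -> -1  [called from map_offsets, line 5]
  map_offsets(3, 0) -> -1  [called from screen_input, line 22]
  screen_input([3, 8, 12, 12]) -> -1  [called from main, line 28]
Log line origins:
  1: emitted by main (line 27)
  2: emitted by screen_input (line 18)
  3: emitted by resolve_slot (line 8)
  4-7: emitted by resolve_slot (line 13)
  8: emitted by resolve_slot (line 14)
  9: emitted by screen_input (line 21)
  10: emitted by map_offsets (line 4)
  11: emitted by map_offsets (line 4)
  12: emitted by main (line 29)
A correct fix: line 3: replace `limit` with `gap`.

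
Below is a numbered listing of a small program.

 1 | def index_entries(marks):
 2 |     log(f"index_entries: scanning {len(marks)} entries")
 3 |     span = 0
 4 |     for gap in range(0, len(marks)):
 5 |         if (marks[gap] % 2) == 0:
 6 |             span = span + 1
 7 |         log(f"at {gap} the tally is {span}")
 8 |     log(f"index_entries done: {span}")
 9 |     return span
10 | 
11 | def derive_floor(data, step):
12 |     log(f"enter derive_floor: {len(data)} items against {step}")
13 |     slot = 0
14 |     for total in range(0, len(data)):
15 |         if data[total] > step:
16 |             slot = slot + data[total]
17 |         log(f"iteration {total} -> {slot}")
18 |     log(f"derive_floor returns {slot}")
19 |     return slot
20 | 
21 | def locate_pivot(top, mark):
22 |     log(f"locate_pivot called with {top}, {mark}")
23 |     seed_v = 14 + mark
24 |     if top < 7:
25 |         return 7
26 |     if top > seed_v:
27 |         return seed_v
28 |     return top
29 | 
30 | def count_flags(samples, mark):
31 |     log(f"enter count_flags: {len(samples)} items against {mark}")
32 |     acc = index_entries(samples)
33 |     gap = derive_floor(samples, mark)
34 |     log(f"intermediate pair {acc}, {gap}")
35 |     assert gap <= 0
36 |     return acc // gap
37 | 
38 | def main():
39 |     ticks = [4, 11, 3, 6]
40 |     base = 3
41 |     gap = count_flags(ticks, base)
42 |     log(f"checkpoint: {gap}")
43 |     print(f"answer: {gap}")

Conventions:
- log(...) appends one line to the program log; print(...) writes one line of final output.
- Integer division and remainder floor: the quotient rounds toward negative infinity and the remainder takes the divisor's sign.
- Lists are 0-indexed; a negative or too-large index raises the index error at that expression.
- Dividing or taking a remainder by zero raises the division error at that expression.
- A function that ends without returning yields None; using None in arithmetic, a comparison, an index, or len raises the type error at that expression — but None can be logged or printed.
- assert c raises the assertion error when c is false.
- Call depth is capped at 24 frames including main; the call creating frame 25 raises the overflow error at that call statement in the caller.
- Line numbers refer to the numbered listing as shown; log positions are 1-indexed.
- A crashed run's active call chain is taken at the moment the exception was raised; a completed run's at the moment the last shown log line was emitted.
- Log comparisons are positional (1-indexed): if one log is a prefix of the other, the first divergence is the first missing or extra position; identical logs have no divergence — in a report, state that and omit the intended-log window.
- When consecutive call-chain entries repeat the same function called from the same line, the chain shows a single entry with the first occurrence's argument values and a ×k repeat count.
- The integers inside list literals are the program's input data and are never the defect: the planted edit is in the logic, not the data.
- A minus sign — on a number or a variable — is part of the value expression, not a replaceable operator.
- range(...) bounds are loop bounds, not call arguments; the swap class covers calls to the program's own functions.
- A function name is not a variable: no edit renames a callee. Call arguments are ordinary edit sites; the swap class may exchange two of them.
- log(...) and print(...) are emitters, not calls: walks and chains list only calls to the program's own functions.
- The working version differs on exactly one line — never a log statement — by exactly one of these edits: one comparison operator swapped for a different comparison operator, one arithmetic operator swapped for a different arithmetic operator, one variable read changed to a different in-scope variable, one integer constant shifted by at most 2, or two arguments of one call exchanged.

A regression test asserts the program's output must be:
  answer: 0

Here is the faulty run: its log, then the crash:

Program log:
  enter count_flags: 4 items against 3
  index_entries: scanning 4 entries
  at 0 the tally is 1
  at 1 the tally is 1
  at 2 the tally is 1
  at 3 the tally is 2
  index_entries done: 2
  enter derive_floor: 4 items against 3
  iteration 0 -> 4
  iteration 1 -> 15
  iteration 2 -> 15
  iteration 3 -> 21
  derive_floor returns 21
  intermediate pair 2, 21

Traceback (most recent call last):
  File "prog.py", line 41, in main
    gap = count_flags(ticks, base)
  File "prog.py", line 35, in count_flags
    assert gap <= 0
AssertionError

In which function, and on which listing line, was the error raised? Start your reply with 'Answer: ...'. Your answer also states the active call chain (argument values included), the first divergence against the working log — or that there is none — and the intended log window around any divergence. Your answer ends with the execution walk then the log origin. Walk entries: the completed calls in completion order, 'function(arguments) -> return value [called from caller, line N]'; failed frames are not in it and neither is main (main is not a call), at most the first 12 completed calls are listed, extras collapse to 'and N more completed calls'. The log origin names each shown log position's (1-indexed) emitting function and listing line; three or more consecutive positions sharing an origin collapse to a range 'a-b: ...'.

Answer: the error was raised in count_flags, line 35.
Key observation: A complete run would log 'checkpoint: 0' next, but this one stopped at 14 lines.
Call chain: main -> count_flags([4, 11, 3, 6], 3) (called at line 41).
First divergence: position 15 (shown log ended at 14 lines; the working version continues: 'checkpoint: 0').
Intended log window:
  13: derive_floor returns 21
  14: intermediate pair 2, 21
  15: checkpoint: 0
Execution walk:
  index_entries([4, 11, 3, 6]) -> 2  [called from count_flags, line 32]
  derive_floor([4, 11, 3, 6], 3) -> 21  [called from count_flags, line 33]
Log origin:
  1: from count_flags, line 31
  2: from index_entries, line 2
  3-6: from index_entries, line 7
  7: from index_entries, line 8
  8: from derive_floor, line 12
  9-12: from derive_floor, line 17
  13: from derive_floor, line 18
  14: from count_flags, line 34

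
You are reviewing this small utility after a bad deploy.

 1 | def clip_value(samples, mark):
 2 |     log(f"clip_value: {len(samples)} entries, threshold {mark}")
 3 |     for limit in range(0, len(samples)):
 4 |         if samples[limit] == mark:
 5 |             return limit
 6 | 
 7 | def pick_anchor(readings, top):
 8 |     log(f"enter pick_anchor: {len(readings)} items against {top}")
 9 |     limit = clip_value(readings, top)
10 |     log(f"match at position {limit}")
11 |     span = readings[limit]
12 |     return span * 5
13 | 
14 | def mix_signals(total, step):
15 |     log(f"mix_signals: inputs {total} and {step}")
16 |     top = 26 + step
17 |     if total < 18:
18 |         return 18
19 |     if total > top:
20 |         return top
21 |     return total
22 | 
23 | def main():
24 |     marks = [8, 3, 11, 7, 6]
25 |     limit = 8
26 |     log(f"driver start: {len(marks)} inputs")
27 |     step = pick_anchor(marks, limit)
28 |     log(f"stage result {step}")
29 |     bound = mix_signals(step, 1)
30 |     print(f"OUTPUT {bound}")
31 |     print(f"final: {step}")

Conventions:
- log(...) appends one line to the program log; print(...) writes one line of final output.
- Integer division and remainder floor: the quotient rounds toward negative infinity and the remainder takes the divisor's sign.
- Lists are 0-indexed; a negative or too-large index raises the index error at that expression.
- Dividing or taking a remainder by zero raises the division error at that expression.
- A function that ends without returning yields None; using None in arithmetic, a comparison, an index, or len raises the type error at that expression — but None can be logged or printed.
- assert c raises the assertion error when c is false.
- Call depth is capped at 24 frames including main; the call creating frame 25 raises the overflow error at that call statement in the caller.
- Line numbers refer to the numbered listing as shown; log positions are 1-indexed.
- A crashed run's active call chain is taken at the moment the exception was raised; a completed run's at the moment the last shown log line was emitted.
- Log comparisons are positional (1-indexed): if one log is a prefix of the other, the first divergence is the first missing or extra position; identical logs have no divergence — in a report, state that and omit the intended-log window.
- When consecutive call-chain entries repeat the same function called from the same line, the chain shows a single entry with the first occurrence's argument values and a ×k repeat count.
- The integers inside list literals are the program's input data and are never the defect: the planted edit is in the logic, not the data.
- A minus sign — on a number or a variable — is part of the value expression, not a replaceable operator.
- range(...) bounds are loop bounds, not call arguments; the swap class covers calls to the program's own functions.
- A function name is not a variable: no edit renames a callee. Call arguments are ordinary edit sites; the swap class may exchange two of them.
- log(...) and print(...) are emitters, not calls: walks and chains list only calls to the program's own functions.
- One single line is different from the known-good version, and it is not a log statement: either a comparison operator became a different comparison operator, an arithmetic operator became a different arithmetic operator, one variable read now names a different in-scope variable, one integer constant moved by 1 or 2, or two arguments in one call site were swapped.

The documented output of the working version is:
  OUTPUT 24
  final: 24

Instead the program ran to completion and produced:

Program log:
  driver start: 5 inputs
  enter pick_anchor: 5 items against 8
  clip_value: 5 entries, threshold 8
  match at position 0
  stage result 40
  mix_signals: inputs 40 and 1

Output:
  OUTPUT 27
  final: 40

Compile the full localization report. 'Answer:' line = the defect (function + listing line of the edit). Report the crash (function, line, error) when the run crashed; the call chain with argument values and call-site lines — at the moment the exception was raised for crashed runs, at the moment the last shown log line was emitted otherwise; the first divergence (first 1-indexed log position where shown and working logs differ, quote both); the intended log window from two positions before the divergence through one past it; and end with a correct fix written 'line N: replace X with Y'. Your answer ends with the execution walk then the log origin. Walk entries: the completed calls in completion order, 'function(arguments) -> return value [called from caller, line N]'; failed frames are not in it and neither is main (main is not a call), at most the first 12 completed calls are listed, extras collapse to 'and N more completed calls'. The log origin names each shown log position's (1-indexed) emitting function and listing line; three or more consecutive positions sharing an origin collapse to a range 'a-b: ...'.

Answer: the defect is in pick_anchor at line 12.
The tell: The log first diverges at position 5: the faulty run prints 'stage result 40' where the working version prints 'stage result 24'.
Call chain: main -> mix_signals(40, 1) (called at line 29).
First divergence: position 5 — the shown line 'stage result 40' should read 'stage result 24'.
Intended log window:
  3: clip_value: 5 entries, threshold 8
  4: match at position 0
  5: stage result 24
  6: mix_signals: inputs 24 and 1
Execution walk:
  clip_value([8, 3, 11, 7, 6], 8) -> 0  [called from pick_anchor, line 9]
  pick_anchor([8, 3, 11, 7, 6], 8) -> 40  [called from main, line 27]
  mix_signals(40, 1) -> 27  [called from main, line 29]
Log origins:
  1: logged in main at line 26
  2: logged in pick_anchor at line 8
  3: logged in clip_value at line 2
  4: logged in pick_anchor at line 10
  5: logged in main at line 28
  6: logged in mix_signals at line 15
A correct fix: line 12: replace `5` with `3`.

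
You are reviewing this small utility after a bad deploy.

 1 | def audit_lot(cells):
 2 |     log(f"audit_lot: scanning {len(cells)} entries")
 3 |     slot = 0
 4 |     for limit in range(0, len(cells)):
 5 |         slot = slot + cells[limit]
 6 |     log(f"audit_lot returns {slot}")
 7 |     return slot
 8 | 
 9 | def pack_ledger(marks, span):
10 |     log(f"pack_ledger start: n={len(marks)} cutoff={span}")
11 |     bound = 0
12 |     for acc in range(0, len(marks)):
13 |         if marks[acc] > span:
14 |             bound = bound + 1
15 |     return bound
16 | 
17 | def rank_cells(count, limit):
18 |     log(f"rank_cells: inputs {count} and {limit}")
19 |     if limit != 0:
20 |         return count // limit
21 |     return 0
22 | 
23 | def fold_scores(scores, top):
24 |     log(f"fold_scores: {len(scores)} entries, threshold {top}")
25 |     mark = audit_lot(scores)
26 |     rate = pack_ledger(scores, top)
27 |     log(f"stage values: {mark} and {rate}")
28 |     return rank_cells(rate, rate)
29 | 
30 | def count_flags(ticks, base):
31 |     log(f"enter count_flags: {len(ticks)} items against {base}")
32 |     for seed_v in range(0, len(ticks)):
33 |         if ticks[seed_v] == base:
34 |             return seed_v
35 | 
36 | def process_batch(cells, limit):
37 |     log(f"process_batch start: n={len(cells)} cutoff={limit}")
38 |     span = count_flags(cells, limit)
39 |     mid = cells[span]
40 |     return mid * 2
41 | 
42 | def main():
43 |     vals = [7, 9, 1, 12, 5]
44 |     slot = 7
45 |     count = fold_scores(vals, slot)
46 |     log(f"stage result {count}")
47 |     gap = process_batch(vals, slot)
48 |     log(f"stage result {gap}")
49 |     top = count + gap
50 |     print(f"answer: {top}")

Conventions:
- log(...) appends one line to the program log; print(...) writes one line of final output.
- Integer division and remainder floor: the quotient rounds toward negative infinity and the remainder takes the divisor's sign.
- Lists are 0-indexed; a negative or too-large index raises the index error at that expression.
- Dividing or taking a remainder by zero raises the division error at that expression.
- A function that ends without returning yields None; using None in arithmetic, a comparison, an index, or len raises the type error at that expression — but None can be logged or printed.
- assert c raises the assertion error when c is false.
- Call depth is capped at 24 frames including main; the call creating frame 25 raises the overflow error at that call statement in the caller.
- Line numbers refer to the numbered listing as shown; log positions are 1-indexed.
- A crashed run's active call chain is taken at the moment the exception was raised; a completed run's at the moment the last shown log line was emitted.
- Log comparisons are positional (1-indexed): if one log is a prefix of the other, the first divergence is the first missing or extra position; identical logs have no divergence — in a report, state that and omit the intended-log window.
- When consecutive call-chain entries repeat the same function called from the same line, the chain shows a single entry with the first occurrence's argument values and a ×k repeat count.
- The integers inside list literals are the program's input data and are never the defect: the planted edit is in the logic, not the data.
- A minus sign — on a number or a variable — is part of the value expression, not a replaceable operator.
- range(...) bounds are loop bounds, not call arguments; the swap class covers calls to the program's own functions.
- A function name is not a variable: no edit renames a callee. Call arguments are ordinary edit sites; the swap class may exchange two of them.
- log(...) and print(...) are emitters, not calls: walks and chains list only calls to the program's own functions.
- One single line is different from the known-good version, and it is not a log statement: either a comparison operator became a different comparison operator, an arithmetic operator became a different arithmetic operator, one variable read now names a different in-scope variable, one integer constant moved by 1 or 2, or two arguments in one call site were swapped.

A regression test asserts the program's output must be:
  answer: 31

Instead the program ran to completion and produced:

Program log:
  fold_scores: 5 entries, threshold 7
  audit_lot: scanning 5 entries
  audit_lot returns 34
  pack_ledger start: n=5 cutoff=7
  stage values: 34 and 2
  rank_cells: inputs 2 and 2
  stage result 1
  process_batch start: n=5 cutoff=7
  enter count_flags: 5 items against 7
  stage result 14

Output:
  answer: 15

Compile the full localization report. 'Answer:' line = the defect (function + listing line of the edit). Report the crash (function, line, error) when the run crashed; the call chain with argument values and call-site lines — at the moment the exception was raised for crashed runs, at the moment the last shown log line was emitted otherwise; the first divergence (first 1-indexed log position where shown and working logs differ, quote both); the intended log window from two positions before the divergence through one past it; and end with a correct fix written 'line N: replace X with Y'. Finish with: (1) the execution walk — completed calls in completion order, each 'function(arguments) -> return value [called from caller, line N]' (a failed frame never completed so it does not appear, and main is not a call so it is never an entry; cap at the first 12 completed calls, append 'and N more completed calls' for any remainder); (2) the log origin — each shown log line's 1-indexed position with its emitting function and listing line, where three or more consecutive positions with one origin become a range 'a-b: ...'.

Answer: the defect is in fold_scores at line 28.
Key observation: The earliest visible damage is log position 6 — 'rank_cells: inputs 2 and 2' rather than the intended 'rank_cells: inputs 34 and 2'.
Call chain: main.
First divergence: at position 6 the run shows 'rank_cells: inputs 2 and 2' where the working version logs 'rank_cells: inputs 34 and 2'.
Intended log window:
  4: pack_ledger start: n=5 cutoff=7
  5: stage values: 34 and 2
  6: rank_cells: inputs 34 and 2
  7: stage result 17
Execution walk:
  audit_lot([7, 9, 1, 12, 5]) -> 34  [called from fold_scores, line 25]
  pack_ledger([7, 9, 1, 12, 5], 7) -> 2  [called from fold_scores, line 26]
  rank_cells(2, 2) -> 1  [called from fold_scores, line 28]
  fold_scores([7, 9, 1, 12, 5], 7) -> 1  [called from main, line 45]
  count_flags([7, 9, 1, 12, 5], 7) -> 0  [called from process_batch, line 38]
  process_batch([7, 9, 1, 12, 5], 7) -> 14  [called from main, line 47]
Log line origins:
  1: emitted by fold_scores (line 24)
  2: emitted by audit_lot (line 2)
  3: emitted by audit_lot (line 6)
  4: emitted by pack_ledger (line 10)
  5: emitted by fold_scores (line 27)
  6: emitted by rank_cells (line 18)
  7: emitted by main (line 46)
  8: emitted by process_batch (line 37)
  9: emitted by count_flags (line 31)
  10: emitted by main (line 48)
A correct fix: line 28: replace `rank_cells(rate, rate)` with `rank_cells(mark, rate)`.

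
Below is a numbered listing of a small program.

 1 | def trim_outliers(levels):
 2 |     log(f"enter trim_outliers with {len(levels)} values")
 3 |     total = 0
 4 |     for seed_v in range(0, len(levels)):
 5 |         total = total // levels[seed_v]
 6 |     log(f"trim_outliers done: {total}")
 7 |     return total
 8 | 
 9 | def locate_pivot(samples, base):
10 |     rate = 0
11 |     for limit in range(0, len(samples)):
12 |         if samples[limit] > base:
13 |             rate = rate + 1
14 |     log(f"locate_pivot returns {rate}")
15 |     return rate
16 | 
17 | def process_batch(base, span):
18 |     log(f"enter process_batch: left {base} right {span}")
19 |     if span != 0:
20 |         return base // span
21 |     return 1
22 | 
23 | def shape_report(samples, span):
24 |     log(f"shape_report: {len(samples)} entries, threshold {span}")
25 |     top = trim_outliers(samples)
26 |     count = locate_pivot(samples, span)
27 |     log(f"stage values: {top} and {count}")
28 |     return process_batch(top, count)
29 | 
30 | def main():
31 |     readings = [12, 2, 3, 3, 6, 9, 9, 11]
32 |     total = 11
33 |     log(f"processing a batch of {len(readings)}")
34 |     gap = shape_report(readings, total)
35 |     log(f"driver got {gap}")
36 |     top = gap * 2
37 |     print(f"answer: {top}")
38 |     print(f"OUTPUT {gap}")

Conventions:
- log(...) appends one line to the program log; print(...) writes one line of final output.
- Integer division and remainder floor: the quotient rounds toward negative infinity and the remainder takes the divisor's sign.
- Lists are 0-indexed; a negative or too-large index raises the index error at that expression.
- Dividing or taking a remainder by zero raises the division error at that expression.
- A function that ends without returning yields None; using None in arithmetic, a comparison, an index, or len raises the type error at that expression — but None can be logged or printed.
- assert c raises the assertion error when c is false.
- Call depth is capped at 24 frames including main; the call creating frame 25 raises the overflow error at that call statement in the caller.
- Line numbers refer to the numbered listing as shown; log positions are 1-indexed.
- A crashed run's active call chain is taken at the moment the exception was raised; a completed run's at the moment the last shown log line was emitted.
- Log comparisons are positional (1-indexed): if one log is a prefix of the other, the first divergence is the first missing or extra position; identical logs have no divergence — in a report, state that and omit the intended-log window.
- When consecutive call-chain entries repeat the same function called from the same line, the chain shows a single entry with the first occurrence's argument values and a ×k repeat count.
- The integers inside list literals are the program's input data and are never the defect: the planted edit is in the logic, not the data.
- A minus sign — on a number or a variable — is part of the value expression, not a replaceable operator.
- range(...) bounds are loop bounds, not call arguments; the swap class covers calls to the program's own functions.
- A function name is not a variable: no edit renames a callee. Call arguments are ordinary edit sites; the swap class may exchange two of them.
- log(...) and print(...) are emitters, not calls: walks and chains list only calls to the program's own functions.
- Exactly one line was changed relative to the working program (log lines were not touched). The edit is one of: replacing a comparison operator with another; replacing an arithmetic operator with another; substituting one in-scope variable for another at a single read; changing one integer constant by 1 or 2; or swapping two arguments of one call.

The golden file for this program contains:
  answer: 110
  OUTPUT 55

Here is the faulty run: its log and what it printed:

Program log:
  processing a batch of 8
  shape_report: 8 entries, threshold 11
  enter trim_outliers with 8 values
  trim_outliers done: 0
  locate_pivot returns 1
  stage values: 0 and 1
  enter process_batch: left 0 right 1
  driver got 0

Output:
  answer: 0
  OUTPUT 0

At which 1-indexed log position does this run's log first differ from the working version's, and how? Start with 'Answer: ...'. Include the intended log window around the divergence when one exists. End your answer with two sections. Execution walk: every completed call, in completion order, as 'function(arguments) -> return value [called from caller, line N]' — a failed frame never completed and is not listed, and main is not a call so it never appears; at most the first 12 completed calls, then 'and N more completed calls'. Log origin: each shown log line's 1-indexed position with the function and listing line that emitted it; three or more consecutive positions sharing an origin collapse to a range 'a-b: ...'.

Answer: position 4 — shown 'trim_outliers done: 0', intended 'trim_outliers done: 55'.
Intended log window:
  2: shape_report: 8 entries, threshold 11
  3: enter trim_outliers with 8 values
  4: trim_outliers done: 55
  5: locate_pivot returns 1
Execution walk:
  trim_outliers([12, 2, 3, 3, 6, 9, 9, 11]) -> 0  [called from shape_report, line 25]
  locate_pivot([12, 2, 3, 3, 6, 9, 9, 11], 11) -> 1  [called from shape_report, line 26]
  process_batch(0, 1) -> 0  [called from shape_report, line 28]
  shape_report([12, 2, 3, 3, 6, 9, 9, 11], 11) -> 0  [called from main, line 34]
Log origin:
  1 — main, line 33
  2 — shape_report, line 24
  3 — trim_outliers, line 2
  4 — trim_outliers, line 6
  5 — locate_pivot, line 14
  6 — shape_report, line 27
  7 — process_batch, line 18
  8 — main, line 35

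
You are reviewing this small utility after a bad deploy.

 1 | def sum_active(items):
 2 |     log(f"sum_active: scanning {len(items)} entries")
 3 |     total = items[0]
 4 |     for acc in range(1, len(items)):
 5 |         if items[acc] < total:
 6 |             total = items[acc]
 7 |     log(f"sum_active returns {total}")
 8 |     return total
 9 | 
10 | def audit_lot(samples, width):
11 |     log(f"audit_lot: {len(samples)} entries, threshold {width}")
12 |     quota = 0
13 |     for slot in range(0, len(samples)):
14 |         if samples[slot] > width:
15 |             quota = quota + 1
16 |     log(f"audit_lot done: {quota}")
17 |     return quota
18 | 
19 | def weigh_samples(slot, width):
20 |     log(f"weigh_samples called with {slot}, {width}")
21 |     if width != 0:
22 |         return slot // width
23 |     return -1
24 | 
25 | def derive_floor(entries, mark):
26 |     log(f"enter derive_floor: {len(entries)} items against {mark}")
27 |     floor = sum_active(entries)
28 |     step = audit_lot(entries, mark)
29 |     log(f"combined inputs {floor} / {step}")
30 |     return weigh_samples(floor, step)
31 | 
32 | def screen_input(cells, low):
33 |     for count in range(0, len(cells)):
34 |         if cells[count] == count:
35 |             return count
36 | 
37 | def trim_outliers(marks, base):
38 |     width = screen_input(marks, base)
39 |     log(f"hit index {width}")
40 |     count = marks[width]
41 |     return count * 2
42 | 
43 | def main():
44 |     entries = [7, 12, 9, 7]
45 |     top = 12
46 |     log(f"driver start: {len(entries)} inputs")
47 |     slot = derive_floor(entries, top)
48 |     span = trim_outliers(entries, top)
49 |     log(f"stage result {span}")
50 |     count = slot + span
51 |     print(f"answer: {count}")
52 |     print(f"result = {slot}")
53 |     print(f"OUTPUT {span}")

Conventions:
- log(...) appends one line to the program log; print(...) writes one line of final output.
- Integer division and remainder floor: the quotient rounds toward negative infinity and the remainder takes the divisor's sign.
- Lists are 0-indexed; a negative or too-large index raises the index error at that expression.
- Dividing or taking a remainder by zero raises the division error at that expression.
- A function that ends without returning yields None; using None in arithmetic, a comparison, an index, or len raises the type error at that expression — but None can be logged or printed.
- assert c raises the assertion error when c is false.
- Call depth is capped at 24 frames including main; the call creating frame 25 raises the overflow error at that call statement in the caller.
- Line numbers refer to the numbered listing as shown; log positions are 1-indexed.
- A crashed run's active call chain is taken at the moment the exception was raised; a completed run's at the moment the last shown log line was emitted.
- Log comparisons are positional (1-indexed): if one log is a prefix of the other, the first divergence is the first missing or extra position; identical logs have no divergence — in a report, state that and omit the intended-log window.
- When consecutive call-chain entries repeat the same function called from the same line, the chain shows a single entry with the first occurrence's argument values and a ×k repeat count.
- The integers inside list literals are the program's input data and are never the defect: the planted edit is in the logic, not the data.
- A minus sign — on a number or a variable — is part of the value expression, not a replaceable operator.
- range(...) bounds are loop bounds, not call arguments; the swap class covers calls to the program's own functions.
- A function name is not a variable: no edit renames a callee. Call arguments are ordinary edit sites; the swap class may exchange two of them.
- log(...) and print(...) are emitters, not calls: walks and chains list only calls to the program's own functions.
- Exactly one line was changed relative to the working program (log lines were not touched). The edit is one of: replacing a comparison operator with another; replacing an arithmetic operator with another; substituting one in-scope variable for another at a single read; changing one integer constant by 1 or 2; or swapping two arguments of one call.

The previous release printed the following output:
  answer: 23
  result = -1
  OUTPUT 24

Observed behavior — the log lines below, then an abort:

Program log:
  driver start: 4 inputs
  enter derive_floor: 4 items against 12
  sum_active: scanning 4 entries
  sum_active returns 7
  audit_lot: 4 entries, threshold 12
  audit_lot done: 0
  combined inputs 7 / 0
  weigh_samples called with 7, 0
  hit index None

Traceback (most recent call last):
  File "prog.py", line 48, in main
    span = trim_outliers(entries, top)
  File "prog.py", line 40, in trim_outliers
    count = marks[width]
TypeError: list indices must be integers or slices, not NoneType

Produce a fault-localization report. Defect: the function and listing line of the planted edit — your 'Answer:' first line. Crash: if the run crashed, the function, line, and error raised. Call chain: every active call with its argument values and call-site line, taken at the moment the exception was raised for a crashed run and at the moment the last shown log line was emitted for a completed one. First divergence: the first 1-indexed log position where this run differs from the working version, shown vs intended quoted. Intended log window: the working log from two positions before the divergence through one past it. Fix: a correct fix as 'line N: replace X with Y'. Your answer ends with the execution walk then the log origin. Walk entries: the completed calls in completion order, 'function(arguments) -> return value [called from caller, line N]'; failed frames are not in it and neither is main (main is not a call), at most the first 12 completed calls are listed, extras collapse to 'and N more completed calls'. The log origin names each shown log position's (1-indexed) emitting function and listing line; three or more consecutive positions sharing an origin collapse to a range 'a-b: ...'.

Answer: the defect is in screen_input at line 34.
Core observation: Log line 9 is where behavior first shows: 'hit index None' appears instead of 'hit index 1'.
Crash: trim_outliers, line 40, TypeError.
Call chain: main -> trim_outliers([7, 12, 9, 7], 12) (called at line 48).
First divergence: position 9 — the shown line 'hit index None' should read 'hit index 1'.
Intended log window:
  7: combined inputs 7 / 0
  8: weigh_samples called with 7, 0
  9: hit index 1
  10: stage result 24
Execution walk:
  sum_active([7, 12, 9, 7]) -> 7  [called from derive_floor, line 27]
  audit_lot([7, 12, 9, 7], 12) -> 0  [called from derive_floor, line 28]
  weigh_samples(7, 0) -> -1  [called from derive_floor, line 30]
  derive_floor([7, 12, 9, 7], 12) -> -1  [called from main, line 47]
  screen_input([7, 12, 9, 7], 12) -> None  [called from trim_outliers, line 38]
Origin of each log line:
  1: emitted by main (line 46)
  2: emitted by derive_floor (line 26)
  3: emitted by sum_active (line 2)
  4: emitted by sum_active (line 7)
  5: emitted by audit_lot (line 11)
  6: emitted by audit_lot (line 16)
  7: emitted by derive_floor (line 29)
  8: emitted by weigh_samples (line 20)
  9: emitted by trim_outliers (line 39)
A correct fix: line 34: replace `cells[count] == count` with `cells[count] == low`.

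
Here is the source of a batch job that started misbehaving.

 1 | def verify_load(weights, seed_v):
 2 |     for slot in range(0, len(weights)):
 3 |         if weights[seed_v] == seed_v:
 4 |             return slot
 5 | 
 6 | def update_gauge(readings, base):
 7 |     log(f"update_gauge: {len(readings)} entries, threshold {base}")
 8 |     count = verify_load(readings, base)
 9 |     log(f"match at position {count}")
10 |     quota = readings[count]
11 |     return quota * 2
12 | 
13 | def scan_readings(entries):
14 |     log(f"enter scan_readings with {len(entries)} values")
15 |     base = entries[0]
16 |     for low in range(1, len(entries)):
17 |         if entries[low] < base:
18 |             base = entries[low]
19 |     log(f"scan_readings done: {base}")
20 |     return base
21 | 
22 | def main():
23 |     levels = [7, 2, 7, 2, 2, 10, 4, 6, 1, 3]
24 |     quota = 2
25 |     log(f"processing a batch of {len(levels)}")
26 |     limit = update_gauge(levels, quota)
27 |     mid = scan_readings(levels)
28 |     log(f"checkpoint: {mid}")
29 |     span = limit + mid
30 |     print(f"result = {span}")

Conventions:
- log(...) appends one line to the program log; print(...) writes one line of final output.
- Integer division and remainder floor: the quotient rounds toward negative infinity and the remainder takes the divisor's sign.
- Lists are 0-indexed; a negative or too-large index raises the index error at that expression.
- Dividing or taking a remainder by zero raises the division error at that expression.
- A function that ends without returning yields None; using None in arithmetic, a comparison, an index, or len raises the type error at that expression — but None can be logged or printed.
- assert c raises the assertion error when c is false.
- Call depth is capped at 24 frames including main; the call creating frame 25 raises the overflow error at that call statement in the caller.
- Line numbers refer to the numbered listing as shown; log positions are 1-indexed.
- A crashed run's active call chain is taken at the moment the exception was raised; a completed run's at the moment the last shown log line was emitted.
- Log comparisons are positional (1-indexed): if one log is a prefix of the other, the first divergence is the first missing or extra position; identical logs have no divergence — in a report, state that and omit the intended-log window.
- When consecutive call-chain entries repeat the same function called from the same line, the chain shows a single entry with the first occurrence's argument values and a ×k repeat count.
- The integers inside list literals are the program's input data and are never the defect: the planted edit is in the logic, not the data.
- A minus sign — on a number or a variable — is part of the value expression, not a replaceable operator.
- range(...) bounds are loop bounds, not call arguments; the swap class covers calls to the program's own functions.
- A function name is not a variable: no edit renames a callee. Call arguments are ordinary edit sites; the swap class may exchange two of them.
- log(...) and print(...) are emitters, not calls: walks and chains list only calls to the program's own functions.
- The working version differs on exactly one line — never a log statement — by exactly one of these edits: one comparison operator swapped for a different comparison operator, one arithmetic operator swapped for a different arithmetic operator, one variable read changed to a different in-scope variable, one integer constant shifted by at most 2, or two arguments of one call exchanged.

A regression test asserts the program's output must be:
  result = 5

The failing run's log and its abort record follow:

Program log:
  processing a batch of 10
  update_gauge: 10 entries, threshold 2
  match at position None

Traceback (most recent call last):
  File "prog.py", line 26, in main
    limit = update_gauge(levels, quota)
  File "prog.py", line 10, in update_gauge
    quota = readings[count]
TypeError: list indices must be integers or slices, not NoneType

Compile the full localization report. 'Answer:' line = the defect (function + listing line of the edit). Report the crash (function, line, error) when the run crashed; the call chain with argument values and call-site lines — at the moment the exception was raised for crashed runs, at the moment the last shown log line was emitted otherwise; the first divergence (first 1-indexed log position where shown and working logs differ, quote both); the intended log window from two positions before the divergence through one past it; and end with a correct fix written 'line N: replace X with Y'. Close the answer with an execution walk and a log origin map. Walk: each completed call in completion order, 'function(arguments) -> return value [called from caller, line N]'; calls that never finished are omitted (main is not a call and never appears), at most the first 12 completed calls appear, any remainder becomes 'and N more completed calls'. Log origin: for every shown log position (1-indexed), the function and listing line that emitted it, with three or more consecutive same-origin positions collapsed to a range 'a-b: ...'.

Answer: the defect is in verify_load at line 3.
Key fact: The earliest visible damage is log position 3 — 'match at position None' rather than the intended 'match at position 1'.
Crash: update_gauge, line 10, TypeError.
Call chain: main -> update_gauge([7, 2, 7, 2, 2, 10, 4, 6, 1, 3], 2) (called at line 26).
First divergence: position 3 — the shown line 'match at position None' should read 'match at position 1'.
Intended log window:
  1: processing a batch of 10
  2: update_gauge: 10 entries, threshold 2
  3: match at position 1
  4: enter scan_readings with 10 values
Execution walk:
  verify_load([7, 2, 7, 2, 2, 10, 4, 6, 1, 3], 2) -> None  [called from update_gauge, line 8]
Log origin:
  1: emitted by main (line 25)
  2: emitted by update_gauge (line 7)
  3: emitted by update_gauge (line 9)
A correct fix: line 3: replace `weights[seed_v]` with `weights[slot]`.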